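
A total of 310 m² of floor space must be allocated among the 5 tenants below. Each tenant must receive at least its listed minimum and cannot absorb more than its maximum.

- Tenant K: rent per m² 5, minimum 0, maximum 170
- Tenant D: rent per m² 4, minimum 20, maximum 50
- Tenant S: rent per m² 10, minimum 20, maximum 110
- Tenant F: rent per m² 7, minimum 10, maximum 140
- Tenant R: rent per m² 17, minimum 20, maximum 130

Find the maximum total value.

3740

Meeting every minimum uses 0+20+20+10+20 = 70 m², leaving 240.
Order the tenants by rent per m²: Tenant R 17 > Tenant S 10 > Tenant F 7 > Tenant K 5 > Tenant D 4.
Tenant R: +110 to 130 (cap) → 130 left.
Tenant S takes 90 more to reach its cap of 110 → 40 left.
Only 40 left; Tenant F takes them to reach 50.
Total = 4×20 + 10×110 + 7×50 + 17×130 = 3740.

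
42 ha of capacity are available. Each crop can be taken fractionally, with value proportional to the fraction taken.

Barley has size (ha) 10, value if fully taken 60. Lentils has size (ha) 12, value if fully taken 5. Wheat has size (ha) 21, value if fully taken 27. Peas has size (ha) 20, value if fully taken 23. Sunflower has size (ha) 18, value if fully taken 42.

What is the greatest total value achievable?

Best value per unit of size first: Barley 60/10≈6, Sunflower 42/18≈2.33, Wheat 27/21≈1.29, Peas 23/20≈1.15, Lentils 5/12≈0.417.
Take all of Barley (10 ha, value 60) → 32 ha left.
Sunflower: take in full, 18 ha for value 42 → 14 left.
Fill the last 14 ha with part of Wheat: 14/21 of it earns 18.
Total value = 120.

120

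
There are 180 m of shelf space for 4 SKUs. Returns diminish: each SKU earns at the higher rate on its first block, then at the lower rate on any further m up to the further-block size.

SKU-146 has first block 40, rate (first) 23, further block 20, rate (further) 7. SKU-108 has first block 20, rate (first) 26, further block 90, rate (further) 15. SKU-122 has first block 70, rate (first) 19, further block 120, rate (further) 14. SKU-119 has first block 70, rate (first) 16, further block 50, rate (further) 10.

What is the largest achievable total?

Treat each block as its own option and order by rate: SKU-108/tier1 26 > SKU-146/tier1 23 > SKU-122/tier1 19 > SKU-119/tier1 16 > SKU-108/tier2 15 > SKU-122/tier2 14 > SKU-119/tier2 10 > SKU-146/tier2 7.
Fill SKU-108 tier1 block (20 at 26) — 160 left.
SKU-146 tier1 at 23: fill all 40 — 120 left.
SKU-122/tier1 (19): +70 — 50 left.
50 remain; put them into SKU-119 tier1 at 16.
Total = 26×20 + 23×40 + 19×70 + 16×50 = 3570.

3570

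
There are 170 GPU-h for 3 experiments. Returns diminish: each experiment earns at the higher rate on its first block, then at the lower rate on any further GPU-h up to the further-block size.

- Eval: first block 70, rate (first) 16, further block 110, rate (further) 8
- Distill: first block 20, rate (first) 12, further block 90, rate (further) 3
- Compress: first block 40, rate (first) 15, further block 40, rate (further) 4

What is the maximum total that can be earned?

Rank every tier by rate: Eval/first 16 > Compress/first 15 > Distill/first 12 > Eval/second 8 > Compress/second 4 > Distill/second 3.
Eval/first (16): +70 ; 100 left.
Compress first at 15: fill all 40 ; 60 left.
Distill/first (12): +20 ; 40 left.
Eval/second: +40 of 110 at 8; pool empty.
Total = 16×70 + 15×40 + 12×20 + 8×40 = 2280.

2280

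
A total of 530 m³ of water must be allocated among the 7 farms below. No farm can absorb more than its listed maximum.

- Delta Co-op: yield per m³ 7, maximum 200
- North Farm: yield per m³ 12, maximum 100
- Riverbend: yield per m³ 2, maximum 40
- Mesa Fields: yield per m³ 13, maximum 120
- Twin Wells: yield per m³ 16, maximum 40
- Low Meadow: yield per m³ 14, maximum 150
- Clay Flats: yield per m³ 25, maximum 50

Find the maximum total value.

7240

Order the farms by yield per m³: Clay Flats 25 > Twin Wells 16 > Low Meadow 14 > Mesa Fields 13 > North Farm 12 > Delta Co-op 7 > Riverbend 2.
Clay Flats: +50 to 50 (cap) → 480 left.
Give Twin Wells 40 to hit its cap of 40 → 440 left.
Low Meadow takes 150 to reach its cap of 150 → 290 left.
Mesa Fields: +120 to 120 (cap) → 170 left.
North Farm takes 100 to reach its cap of 100 → 70 left.
Delta Co-op has room for 200 but only 70 remain, so it gets 70.
Total = 7×70 + 12×100 + 13×120 + 16×40 + 14×150 + 25×50 = 7240.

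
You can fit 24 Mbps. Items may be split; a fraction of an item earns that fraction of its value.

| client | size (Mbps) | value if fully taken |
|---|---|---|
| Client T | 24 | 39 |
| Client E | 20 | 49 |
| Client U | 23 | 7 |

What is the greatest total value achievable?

55.5

Rank by value-to-size ratio: Client E 49/20≈2.45, Client T 39/24≈1.62, Client U 7/23≈0.304.
Take all of Client E (20 Mbps, value 49) ; 4 Mbps left.
Only 4 Mbps remain; take 4/24 of Client T for value 39×4/24 = 6.5.
Total value = 55.5.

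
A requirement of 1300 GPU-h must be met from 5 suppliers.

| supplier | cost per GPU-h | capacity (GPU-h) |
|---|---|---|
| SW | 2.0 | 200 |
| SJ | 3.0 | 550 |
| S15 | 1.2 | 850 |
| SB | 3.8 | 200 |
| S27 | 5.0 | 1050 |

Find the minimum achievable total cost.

Cheapest first:
S15 (1.2): use full 850 → 450 GPU-h to go.
SW (2.0): use full 200 → 250 GPU-h to go.
Take 250 from SJ at 3.0 to finish.
SB, S27: unused.
Cost = 850×1.2 + 200×2.0 + 250×3.0 = 2170.

2170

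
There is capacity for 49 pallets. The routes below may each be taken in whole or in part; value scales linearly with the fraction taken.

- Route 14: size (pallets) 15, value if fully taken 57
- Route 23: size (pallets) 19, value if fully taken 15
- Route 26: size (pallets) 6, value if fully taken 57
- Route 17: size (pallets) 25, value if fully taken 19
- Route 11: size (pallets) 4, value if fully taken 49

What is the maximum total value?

Sort by value density: Route 11 49/4≈12.2, Route 26 57/6≈9.5, Route 14 57/15≈3.8, Route 23 15/19≈0.789, Route 17 19/25≈0.76.
Route 11: take in full, 4 pallets for value 49 ; 45 left.
Route 26: take in full, 6 pallets for value 57 ; 39 left.
Take all of Route 14 (15 pallets, value 57) ; 24 pallets left.
All 19 pallets of Route 23 fit (value 15) ; 5 remain.
Fill the last 5 pallets with part of Route 17: 5/25 of it earns 3.8.
Total value = 181.8.

181.8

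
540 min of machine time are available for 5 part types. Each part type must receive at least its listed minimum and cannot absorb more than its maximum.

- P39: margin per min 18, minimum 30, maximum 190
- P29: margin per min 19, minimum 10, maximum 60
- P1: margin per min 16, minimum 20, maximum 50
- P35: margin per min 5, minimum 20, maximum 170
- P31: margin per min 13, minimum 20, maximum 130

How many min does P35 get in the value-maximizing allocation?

Meeting every minimum uses 30+10+20+20+20 = 100 min, leaving 440.
Rank by margin per min: P29 19 > P39 18 > P1 16 > P31 13 > P35 5.
P29: +50 to 60 (cap) — 390 left.
P39 takes 160 more to reach its cap of 190 — 230 left.
Give P1 30 more to hit its cap of 50 — 200 left.
P31: +110 to 130 (cap) — 90 left.
Only 90 left; P35 takes them to reach 110.

110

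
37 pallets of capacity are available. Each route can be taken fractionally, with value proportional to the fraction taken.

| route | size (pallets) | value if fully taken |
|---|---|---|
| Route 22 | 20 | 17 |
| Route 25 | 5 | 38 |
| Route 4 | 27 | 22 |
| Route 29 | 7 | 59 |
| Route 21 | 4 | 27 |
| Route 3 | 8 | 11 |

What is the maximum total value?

146.05

Rank by value-to-size ratio: Route 29 59/7≈8.43, Route 25 38/5≈7.6, Route 21 27/4≈6.75, Route 3 11/8≈1.38, Route 22 17/20≈0.85, Route 4 22/27≈0.815.
Route 29: take in full, 7 pallets for value 59 → 30 left.
All 5 pallets of Route 25 fit (value 38) → 25 remain.
Take all of Route 21 (4 pallets, value 27) → 21 pallets left.
All 8 pallets of Route 3 fit (value 11) → 13 remain.
Only 13 pallets remain; take 13/20 of Route 22 for value 17×13/20 = 11.05.
Total value = 146.05.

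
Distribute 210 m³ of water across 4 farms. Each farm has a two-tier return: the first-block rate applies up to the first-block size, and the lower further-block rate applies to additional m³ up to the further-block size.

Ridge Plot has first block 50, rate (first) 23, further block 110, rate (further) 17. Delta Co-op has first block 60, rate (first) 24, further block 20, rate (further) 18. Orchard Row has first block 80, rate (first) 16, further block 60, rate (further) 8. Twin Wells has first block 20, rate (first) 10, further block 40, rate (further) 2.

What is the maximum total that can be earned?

Rank every tier by rate: Delta Co-op/first 24 > Ridge Plot/first 23 > Delta Co-op/second 18 > Ridge Plot/second 17 > Orchard Row/first 16 > Twin Wells/first 10 > Orchard Row/second 8 > Twin Wells/second 2.
Delta Co-op/first (24): +60 ; 150 left.
Ridge Plot first at 23: fill all 50 ; 100 left.
Delta Co-op/second (18): +20 ; 80 left.
Ridge Plot/second: +80 of 110 at 17; pool empty.
Total = 24×60 + 23×50 + 18×20 + 17×80 = 4310.

4310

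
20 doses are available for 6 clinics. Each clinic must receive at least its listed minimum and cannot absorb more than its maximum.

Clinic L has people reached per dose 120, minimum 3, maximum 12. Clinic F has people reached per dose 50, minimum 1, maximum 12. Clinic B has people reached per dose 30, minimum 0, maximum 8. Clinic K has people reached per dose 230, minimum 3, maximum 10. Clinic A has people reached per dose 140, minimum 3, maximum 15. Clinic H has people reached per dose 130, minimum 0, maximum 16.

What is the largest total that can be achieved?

Meeting every minimum uses 3+1+0+3+3+0 = 10 doses, leaving 10.
Order the clinics by people reached per dose: Clinic K 230 > Clinic A 140 > Clinic H 130 > Clinic L 120 > Clinic F 50 > Clinic B 30.
Clinic K: +7 to 10 (cap) — 3 left.
Clinic A has room for 12 more but only 3 remain, so it gets 6.
Total = 120×3 + 50×1 + 230×10 + 140×6 = 3550.

3550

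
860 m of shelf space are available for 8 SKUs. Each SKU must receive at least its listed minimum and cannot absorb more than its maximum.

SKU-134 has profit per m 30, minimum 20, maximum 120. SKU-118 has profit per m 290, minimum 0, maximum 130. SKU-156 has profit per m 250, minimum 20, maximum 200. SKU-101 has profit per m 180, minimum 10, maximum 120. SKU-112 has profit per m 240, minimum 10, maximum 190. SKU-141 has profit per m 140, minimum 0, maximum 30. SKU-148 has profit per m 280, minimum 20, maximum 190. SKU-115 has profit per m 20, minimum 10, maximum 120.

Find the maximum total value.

208900

Meeting every minimum uses 20+0+20+10+10+0+20+10 = 90 m, leaving 770.
Highest profit per m first: SKU-118 290 > SKU-148 280 > SKU-156 250 > SKU-112 240 > SKU-101 180 > SKU-141 140 > SKU-134 30 > SKU-115 20.
Give SKU-118 130 more to hit its cap of 130 ; 640 left.
SKU-148: +170 to 190 (cap) ; 470 left.
SKU-156 takes 180 more to reach its cap of 200 ; 290 left.
SKU-112 takes 180 more to reach its cap of 190 ; 110 left.
SKU-101: +110 to 120 (cap) ; 0 left.
Total = 30×20 + 290×130 + 250×200 + 180×120 + 240×190 + 280×190 + 20×10 = 208900.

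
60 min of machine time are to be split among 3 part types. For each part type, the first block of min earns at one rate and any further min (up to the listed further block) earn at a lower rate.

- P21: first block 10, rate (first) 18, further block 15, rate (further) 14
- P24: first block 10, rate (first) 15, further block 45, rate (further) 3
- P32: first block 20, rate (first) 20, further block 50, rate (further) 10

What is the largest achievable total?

Rank every tier by rate: P32/T1 20 > P21/T1 18 > P24/T1 15 > P21/T2 14 > P32/T2 10 > P24/T2 3.
P32/T1 (20): +20 — 40 left.
Fill P21 T1 block (10 at 18) — 30 left.
P24 T1 at 15: fill all 10 — 20 left.
Fill P21 T2 block (15 at 14) — 5 left.
5 remain; put them into P32 T2 at 10.
Total = 20×20 + 18×10 + 15×10 + 14×15 + 10×5 = 990.

990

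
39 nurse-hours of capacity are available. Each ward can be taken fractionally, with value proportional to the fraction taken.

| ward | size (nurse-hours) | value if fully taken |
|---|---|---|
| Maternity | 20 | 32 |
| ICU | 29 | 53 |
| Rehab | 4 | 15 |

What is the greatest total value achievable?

77.6

Sort by value density: Rehab 15/4≈3.75, ICU 53/29≈1.83, Maternity 32/20≈1.6.
Rehab: take in full, 4 nurse-hours for value 15 ; 35 left.
Take all of ICU (29 nurse-hours, value 53) ; 6 nurse-hours left.
Only 6 nurse-hours remain; take 6/20 of Maternity for value 32×6/20 = 9.6.
Total value = 77.6.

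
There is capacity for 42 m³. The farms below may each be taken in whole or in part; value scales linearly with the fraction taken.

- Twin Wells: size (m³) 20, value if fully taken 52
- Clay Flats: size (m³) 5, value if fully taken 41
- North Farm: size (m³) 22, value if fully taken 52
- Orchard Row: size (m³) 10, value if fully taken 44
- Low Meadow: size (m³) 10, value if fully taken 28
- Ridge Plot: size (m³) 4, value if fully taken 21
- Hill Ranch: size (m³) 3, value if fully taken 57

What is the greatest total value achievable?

Best value per unit of size first: Hill Ranch 57/3≈19, Clay Flats 41/5≈8.2, Ridge Plot 21/4≈5.25, Orchard Row 44/10≈4.4, Low Meadow 28/10≈2.8, Twin Wells 52/20≈2.6, North Farm 52/22≈2.36.
Hill Ranch: take in full, 3 m³ for value 57 ; 39 left.
Clay Flats: take in full, 5 m³ for value 41 ; 34 left.
Ridge Plot: take in full, 4 m³ for value 21 ; 30 left.
All 10 m³ of Orchard Row fit (value 44) ; 20 remain.
Take all of Low Meadow (10 m³, value 28) ; 10 m³ left.
10 m³ left: a 10/20 share of Twin Wells gives 52×10/20 = 26.
Total value = 217.

217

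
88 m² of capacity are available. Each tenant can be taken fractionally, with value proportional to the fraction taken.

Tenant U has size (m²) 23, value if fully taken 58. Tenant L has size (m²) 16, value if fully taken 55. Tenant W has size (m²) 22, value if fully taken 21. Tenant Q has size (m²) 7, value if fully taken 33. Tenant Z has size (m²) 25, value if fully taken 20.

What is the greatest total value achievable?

183

Sort by value density: Tenant Q 33/7≈4.71, Tenant L 55/16≈3.44, Tenant U 58/23≈2.52, Tenant W 21/22≈0.955, Tenant Z 20/25≈0.8.
All 7 m² of Tenant Q fit (value 33) ; 81 remain.
Take all of Tenant L (16 m², value 55) ; 65 m² left.
Take all of Tenant U (23 m², value 58) ; 42 m² left.
All 22 m² of Tenant W fit (value 21) ; 20 remain.
20 m² left: a 20/25 share of Tenant Z gives 20×20/25 = 16.
Total value = 183.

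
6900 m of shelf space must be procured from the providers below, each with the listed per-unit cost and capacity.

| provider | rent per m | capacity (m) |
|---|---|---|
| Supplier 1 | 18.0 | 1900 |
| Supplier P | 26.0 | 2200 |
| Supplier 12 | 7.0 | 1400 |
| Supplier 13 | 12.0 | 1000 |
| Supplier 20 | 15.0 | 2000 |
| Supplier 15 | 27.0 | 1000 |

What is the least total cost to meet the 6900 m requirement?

Use providers in increasing cost order.
Supplier 12 (7.0): use full 1400 → 5500 m to go.
Supplier 13 at 12.0: take all 1000 m → 4500 still needed.
Supplier 20 (15.0): use full 2000 → 2500 m to go.
Take 1900 from Supplier 1 at 18.0 → need 600 more.
Take 600 from Supplier P at 26.0 to finish.
Supplier 15: unused.
Cost = 1400×7.0 + 1000×12.0 + 2000×15.0 + 1900×18.0 + 600×26.0 = 101600.

101600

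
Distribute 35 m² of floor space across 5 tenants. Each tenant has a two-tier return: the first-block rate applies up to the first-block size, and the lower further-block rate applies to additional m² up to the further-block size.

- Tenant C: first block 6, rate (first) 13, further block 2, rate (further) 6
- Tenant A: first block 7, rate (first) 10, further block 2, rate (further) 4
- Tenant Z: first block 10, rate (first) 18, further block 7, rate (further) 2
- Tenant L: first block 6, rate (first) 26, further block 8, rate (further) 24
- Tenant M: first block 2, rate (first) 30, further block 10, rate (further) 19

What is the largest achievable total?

760

Order all 10 blocks by rate: Tenant M/first 30 > Tenant L/first 26 > Tenant L/second 24 > Tenant M/second 19 > Tenant Z/first 18 > Tenant C/first 13 > Tenant A/first 10 > Tenant C/second 6 > Tenant A/second 4 > Tenant Z/second 2.
Fill Tenant M first block (2 at 30) — 33 left.
Tenant L/first (26): +6 — 27 left.
Fill Tenant L second block (8 at 24) — 19 left.
Fill Tenant M second block (10 at 19) — 9 left.
Tenant Z/first: +9 of 10 at 18; pool empty.
Total = 30×2 + 26×6 + 24×8 + 19×10 + 18×9 = 760.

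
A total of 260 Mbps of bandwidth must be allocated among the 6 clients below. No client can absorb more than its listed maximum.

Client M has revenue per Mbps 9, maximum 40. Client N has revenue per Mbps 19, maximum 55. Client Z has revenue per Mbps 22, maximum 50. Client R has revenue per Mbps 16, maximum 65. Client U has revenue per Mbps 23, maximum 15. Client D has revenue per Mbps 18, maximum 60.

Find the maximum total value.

Rank by revenue per Mbps: Client U 23 > Client Z 22 > Client N 19 > Client D 18 > Client R 16 > Client M 9.
Give Client U 15 to hit its cap of 15 ; 245 left.
Client Z: +50 to 50 (cap) ; 195 left.
Give Client N 55 to hit its cap of 55 ; 140 left.
Client D: +60 to 60 (cap) ; 80 left.
Client R: +65 to 65 (cap) ; 15 left.
Client M has room for 40 but only 15 remain, so it gets 15.
Total = 9×15 + 19×55 + 22×50 + 16×65 + 23×15 + 18×60 = 4745.

4745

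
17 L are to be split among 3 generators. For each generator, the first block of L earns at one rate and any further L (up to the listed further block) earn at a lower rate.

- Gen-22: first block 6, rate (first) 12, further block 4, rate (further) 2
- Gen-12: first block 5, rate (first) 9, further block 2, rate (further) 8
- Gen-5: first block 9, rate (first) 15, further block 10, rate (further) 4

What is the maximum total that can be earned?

Order all 6 blocks by rate: Gen-5/tier1 15 > Gen-22/tier1 12 > Gen-12/tier1 9 > Gen-12/tier2 8 > Gen-5/tier2 4 > Gen-22/tier2 2.
Gen-5/tier1 (15): +9 → 8 left.
Fill Gen-22 tier1 block (6 at 12) → 2 left.
Gen-12/tier1: +2 of 5 at 9; pool empty.
Total = 15×9 + 12×6 + 9×2 = 225.

225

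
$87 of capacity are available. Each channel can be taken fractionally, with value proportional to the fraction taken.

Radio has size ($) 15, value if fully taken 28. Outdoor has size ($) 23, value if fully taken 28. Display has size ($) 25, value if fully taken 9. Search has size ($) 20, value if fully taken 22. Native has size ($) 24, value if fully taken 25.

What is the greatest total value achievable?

104.8

Sort by value density: Radio 28/15≈1.87, Outdoor 28/23≈1.22, Search 22/20≈1.1, Native 25/24≈1.04, Display 9/25≈0.36.
Take all of Radio (15 $, value 28) → 72 $ left.
Outdoor: take in full, 23 $ for value 28 → 49 left.
Take all of Search (20 $, value 22) → 29 $ left.
All 24 $ of Native fit (value 25) → 5 remain.
Fill the last 5 $ with part of Display: 5/25 of it earns 1.8.
Total value = 104.8.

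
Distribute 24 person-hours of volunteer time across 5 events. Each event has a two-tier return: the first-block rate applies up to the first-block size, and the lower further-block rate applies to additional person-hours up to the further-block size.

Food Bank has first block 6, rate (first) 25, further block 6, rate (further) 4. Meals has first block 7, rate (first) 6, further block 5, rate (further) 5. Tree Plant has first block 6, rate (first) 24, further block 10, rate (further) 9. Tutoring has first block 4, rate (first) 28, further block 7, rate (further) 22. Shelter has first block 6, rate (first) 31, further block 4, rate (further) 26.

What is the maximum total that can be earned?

Treat each block as its own option and order by rate: Shelter/first 31 > Tutoring/first 28 > Shelter/second 26 > Food Bank/first 25 > Tree Plant/first 24 > Tutoring/second 22 > Tree Plant/second 9 > Meals/first 6 > Meals/second 5 > Food Bank/second 4.
Shelter first at 31: fill all 6 → 18 left.
Tutoring/first (28): +4 → 14 left.
Fill Shelter second block (4 at 26) → 10 left.
Food Bank/first (25): +6 → 4 left.
Tree Plant/first: +4 of 6 at 24; pool empty.
Total = 31×6 + 28×4 + 26×4 + 25×6 + 24×4 = 648.

648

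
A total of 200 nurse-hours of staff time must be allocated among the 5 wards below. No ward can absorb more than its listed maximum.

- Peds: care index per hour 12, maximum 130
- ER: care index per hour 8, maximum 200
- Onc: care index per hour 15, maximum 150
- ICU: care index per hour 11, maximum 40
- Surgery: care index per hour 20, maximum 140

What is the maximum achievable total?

Order the wards by care index per hour: Surgery 20 > Onc 15 > Peds 12 > ICU 11 > ER 8.
Surgery: +140 to 140 (cap) ; 60 left.
Onc has room for 150 but only 60 remain, so it gets 60.
Total = 15×60 + 20×140 = 3700.

3700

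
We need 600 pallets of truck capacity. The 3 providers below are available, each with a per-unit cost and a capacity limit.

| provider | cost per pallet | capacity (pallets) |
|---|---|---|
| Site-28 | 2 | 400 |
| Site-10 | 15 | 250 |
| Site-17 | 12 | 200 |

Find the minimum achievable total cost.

Fill from the cheapest provider first.
Take 400 from Site-28 at 2 — need 200 more.
Take 200 from Site-17 at 12 — need 0 more.
Site-10: unused.
Cost = 400×2 + 200×12 = 3200.

3200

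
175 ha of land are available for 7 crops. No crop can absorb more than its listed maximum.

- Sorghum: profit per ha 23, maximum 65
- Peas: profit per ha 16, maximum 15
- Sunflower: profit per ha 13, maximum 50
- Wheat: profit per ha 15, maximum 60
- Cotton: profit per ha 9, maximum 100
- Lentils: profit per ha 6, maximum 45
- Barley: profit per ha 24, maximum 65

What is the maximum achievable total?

Order the crops by profit per ha: Barley 24 > Sorghum 23 > Peas 16 > Wheat 15 > Sunflower 13 > Cotton 9 > Lentils 6.
Barley: +65 to 65 (cap) → 110 left.
Sorghum takes 65 to reach its cap of 65 → 45 left.
Peas takes 15 to reach its cap of 15 → 30 left.
Wheat has room for 60 but only 30 remain, so it gets 30.
Total = 23×65 + 16×15 + 15×30 + 24×65 = 3745.

3745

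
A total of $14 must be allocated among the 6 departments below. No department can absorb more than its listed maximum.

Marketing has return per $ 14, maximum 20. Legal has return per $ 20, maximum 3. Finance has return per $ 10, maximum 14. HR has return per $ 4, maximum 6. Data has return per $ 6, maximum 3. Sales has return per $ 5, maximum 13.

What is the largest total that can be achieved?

Order the departments by return per $: Legal 20 > Marketing 14 > Finance 10 > Data 6 > Sales 5 > HR 4.
Legal: +3 to 3 (cap) — 11 left.
Marketing has room for 20 but only 11 remain, so it gets 11.
Total = 14×11 + 20×3 = 214.

214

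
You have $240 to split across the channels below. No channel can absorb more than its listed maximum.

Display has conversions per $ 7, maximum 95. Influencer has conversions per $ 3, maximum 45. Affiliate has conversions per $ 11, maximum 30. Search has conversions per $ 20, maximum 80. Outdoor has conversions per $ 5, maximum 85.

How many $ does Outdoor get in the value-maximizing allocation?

35

Rank by conversions per $: Search 20 > Affiliate 11 > Display 7 > Outdoor 5 > Influencer 3.
Give Search 80 to hit its cap of 80 ; 160 left.
Affiliate: +30 to 30 (cap) ; 130 left.
Display takes 95 to reach its cap of 95 ; 35 left.
Only 35 left; Outdoor takes them to reach 35.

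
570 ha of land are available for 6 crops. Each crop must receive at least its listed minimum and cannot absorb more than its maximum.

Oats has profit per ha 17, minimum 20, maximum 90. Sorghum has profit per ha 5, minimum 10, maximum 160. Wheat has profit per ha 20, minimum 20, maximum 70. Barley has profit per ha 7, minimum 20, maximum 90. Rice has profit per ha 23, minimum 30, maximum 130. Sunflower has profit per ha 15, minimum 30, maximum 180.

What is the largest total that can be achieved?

Meeting every minimum uses 20+10+20+20+30+30 = 130 ha, leaving 440.
Order the crops by profit per ha: Rice 23 > Wheat 20 > Oats 17 > Sunflower 15 > Barley 7 > Sorghum 5.
Rice: +100 to 130 (cap) ; 340 left.
Give Wheat 50 more to hit its cap of 70 ; 290 left.
Oats takes 70 more to reach its cap of 90 ; 220 left.
Sunflower takes 150 more to reach its cap of 180 ; 70 left.
Give Barley 70 more to hit its cap of 90 ; 0 left.
Total = 17×90 + 5×10 + 20×70 + 7×90 + 23×130 + 15×180 = 9300.

9300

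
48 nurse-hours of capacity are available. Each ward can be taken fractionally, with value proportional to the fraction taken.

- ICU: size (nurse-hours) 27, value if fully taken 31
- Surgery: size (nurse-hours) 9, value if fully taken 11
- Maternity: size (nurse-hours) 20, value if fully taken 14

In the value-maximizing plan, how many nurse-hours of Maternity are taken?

Best value per unit of size first: Surgery 11/9≈1.22, ICU 31/27≈1.15, Maternity 14/20≈0.7.
Surgery: take in full, 9 nurse-hours for value 11 → 39 left.
All 27 nurse-hours of ICU fit (value 31) → 12 remain.
Only 12 nurse-hours remain; take 12/20 of Maternity for value 14×12/20 = 8.4.

12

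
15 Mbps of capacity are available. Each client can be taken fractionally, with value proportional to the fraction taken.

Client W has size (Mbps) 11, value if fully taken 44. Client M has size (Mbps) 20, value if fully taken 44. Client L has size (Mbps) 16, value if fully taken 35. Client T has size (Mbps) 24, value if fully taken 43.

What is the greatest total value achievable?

Rank by value-to-size ratio: Client W 44/11≈4, Client M 44/20≈2.2, Client L 35/16≈2.19, Client T 43/24≈1.79.
Take all of Client W (11 Mbps, value 44) — 4 Mbps left.
4 Mbps left: a 4/20 share of Client M gives 44×4/20 = 8.8.
Total value = 52.8.

52.8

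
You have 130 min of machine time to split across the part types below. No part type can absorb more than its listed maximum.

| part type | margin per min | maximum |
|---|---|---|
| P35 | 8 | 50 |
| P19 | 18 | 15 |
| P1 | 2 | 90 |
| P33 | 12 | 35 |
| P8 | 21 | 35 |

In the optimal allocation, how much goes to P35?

45

Rank by margin per min: P8 21 > P19 18 > P33 12 > P35 8 > P1 2.
P8 takes 35 to reach its cap of 35 → 95 left.
P19 takes 15 to reach its cap of 15 → 80 left.
P33 takes 35 to reach its cap of 35 → 45 left.
P35 has room for 50 but only 45 remain, so it gets 45.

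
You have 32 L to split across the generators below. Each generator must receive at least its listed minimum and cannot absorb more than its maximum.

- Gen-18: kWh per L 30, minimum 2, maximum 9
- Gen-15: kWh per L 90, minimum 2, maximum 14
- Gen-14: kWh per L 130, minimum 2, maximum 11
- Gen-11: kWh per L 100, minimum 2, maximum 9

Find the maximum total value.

3290

Meeting every minimum uses 2+2+2+2 = 8 L, leaving 24.
Order the generators by kWh per L: Gen-14 130 > Gen-11 100 > Gen-15 90 > Gen-18 30.
Give Gen-14 9 more to hit its cap of 11 ; 15 left.
Gen-11: +7 to 9 (cap) ; 8 left.
Gen-15 has room for 12 more but only 8 remain, so it gets 10.
Total = 30×2 + 90×10 + 130×11 + 100×9 = 3290.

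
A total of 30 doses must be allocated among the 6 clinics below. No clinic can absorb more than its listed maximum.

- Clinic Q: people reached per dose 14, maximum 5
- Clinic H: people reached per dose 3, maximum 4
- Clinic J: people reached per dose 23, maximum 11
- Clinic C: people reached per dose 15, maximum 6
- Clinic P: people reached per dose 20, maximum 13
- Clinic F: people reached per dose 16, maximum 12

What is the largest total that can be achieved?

Highest people reached per dose first: Clinic J 23 > Clinic P 20 > Clinic F 16 > Clinic C 15 > Clinic Q 14 > Clinic H 3.
Clinic J: +11 to 11 (cap) ; 19 left.
Give Clinic P 13 to hit its cap of 13 ; 6 left.
Clinic F has room for 12 but only 6 remain, so it gets 6.
Total = 23×11 + 20×13 + 16×6 = 609.

609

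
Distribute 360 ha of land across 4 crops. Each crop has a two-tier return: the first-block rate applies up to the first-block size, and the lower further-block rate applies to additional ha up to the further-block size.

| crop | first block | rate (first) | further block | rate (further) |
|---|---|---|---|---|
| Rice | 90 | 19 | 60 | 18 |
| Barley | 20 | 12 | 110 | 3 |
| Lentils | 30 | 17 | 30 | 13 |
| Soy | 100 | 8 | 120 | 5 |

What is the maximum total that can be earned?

Rank every tier by rate: Rice/T1 19 > Rice/T2 18 > Lentils/T1 17 > Lentils/T2 13 > Barley/T1 12 > Soy/T1 8 > Soy/T2 5 > Barley/T2 3.
Rice/T1 (19): +90 ; 270 left.
Fill Rice T2 block (60 at 18) ; 210 left.
Lentils/T1 (17): +30 ; 180 left.
Fill Lentils T2 block (30 at 13) ; 150 left.
Fill Barley T1 block (20 at 12) ; 130 left.
Soy T1 at 8: fill all 100 ; 30 left.
Soy/T2: +30 of 120 at 5; pool empty.
Total = 19×90 + 18×60 + 17×30 + 13×30 + 12×20 + 8×100 + 5×30 = 4880.

4880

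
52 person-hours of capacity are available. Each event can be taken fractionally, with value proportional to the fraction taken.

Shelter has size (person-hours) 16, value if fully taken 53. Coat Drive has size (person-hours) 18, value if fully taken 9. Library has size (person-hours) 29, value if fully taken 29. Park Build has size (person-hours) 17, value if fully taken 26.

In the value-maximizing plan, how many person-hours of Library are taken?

19

Rank by value-to-size ratio: Shelter 53/16≈3.31, Park Build 26/17≈1.53, Library 29/29≈1, Coat Drive 9/18≈0.5.
Shelter: take in full, 16 person-hours for value 53 — 36 left.
Park Build: take in full, 17 person-hours for value 26 — 19 left.
Only 19 person-hours remain; take 19/29 of Library for value 29×19/29 = 19.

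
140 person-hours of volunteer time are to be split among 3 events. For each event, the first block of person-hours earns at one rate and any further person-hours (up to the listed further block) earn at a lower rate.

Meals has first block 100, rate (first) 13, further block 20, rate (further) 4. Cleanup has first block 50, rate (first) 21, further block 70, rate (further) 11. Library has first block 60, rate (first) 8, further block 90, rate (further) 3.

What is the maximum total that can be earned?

Rank every tier by rate: Cleanup/T1 21 > Meals/T1 13 > Cleanup/T2 11 > Library/T1 8 > Meals/T2 4 > Library/T2 3.
Cleanup/T1 (21): +50 — 90 left.
Meals/T1: +90 of 100 at 13; pool empty.
Total = 21×50 + 13×90 = 2220.

2220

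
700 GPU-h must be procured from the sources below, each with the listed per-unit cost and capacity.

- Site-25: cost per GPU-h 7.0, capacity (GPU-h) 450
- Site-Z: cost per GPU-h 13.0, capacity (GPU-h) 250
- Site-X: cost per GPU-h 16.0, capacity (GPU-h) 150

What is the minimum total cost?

6400

Use sources in increasing cost order.
Take 450 from Site-25 at 7.0 ; need 250 more.
Site-Z (13.0): use full 250 ; 0 GPU-h to go.
Site-X: unused.
Cost = 450×7.0 + 250×13.0 = 6400.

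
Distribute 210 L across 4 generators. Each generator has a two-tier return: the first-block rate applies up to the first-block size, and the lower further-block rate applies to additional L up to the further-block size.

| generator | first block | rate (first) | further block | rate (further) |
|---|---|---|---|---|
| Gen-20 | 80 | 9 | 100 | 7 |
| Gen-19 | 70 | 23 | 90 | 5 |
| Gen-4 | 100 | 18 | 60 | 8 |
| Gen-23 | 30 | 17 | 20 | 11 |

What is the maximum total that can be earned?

Order all 8 blocks by rate: Gen-19/T1 23 > Gen-4/T1 18 > Gen-23/T1 17 > Gen-23/T2 11 > Gen-20/T1 9 > Gen-4/T2 8 > Gen-20/T2 7 > Gen-19/T2 5.
Fill Gen-19 T1 block (70 at 23) ; 140 left.
Gen-4 T1 at 18: fill all 100 ; 40 left.
Fill Gen-23 T1 block (30 at 17) ; 10 left.
Gen-23 T2 at 11: only 10 left, fill 10.
Total = 23×70 + 18×100 + 17×30 + 11×10 = 4030.

4030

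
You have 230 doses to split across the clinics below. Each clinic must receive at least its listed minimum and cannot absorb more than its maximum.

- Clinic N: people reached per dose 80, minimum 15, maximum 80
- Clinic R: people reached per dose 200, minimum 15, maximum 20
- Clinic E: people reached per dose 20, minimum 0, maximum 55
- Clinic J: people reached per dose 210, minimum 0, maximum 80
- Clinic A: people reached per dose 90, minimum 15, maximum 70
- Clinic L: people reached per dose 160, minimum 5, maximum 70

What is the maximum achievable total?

Meeting every minimum uses 15+15+0+0+15+5 = 50 doses, leaving 180.
Rank by people reached per dose: Clinic J 210 > Clinic R 200 > Clinic L 160 > Clinic A 90 > Clinic N 80 > Clinic E 20.
Clinic J takes 80 more to reach its cap of 80 — 100 left.
Clinic R takes 5 more to reach its cap of 20 — 95 left.
Clinic L takes 65 more to reach its cap of 70 — 30 left.
Clinic A: +30 (room for 55) → 45. Pool exhausted.
Total = 80×15 + 200×20 + 210×80 + 90×45 + 160×70 = 37250.

37250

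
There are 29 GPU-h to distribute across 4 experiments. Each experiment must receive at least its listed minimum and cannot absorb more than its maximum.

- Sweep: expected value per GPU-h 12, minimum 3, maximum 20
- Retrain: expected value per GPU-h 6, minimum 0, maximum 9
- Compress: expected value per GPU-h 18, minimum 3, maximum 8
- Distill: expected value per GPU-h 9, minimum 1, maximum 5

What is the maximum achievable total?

Meeting every minimum uses 3+0+3+1 = 7 GPU-h, leaving 22.
Rank by expected value per GPU-h: Compress 18 > Sweep 12 > Distill 9 > Retrain 6.
Give Compress 5 more to hit its cap of 8 — 17 left.
Give Sweep 17 more to hit its cap of 20 — 0 left.
Total = 12×20 + 18×8 + 9×1 = 393.

393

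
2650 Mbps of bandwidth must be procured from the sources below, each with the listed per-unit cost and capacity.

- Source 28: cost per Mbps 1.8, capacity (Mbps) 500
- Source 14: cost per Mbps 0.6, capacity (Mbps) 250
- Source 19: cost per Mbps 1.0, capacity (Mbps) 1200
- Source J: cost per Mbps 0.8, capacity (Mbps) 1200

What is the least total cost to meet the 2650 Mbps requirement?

Use sources in increasing cost order.
Source 14 (0.6): use full 250 — 2400 Mbps to go.
Take 1200 from Source J at 0.8 — need 1200 more.
Source 19 (1.0): use full 1200 — 0 Mbps to go.
Source 28: unused.
Cost = 250×0.6 + 1200×0.8 + 1200×1.0 = 2310.

2310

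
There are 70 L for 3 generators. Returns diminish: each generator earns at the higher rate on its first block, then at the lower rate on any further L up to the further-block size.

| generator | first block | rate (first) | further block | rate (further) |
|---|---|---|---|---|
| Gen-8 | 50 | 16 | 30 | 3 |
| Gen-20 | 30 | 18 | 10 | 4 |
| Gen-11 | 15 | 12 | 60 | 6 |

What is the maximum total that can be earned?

Treat each block as its own option and order by rate: Gen-20/tier1 18 > Gen-8/tier1 16 > Gen-11/tier1 12 > Gen-11/tier2 6 > Gen-20/tier2 4 > Gen-8/tier2 3.
Gen-20/tier1 (18): +30 — 40 left.
Gen-8/tier1: +40 of 50 at 16; pool empty.
Total = 18×30 + 16×40 = 1180.

1180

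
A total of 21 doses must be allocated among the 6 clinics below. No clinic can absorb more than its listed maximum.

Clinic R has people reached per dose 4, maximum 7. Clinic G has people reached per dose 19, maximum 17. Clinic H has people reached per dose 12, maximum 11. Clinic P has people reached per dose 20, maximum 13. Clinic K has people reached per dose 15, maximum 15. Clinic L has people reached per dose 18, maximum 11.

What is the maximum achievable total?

Highest people reached per dose first: Clinic P 20 > Clinic G 19 > Clinic L 18 > Clinic K 15 > Clinic H 12 > Clinic R 4.
Clinic P takes 13 to reach its cap of 13 → 8 left.
Clinic G has room for 17 but only 8 remain, so it gets 8.
Total = 19×8 + 20×13 = 412.

412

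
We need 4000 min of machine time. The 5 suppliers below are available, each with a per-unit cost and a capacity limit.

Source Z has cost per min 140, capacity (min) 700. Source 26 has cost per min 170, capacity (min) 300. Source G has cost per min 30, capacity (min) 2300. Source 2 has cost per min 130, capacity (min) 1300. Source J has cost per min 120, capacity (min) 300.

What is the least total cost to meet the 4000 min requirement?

Use suppliers in increasing cost order.
Source G (30): use full 2300 ; 1700 min to go.
Source J at 120: take all 300 min ; 1400 still needed.
Source 2 (130): use full 1300 ; 100 min to go.
Source Z at 140: take 100 of its 700 ; requirement met.
Source 26: unused.
Cost = 2300×30 + 300×120 + 1300×130 + 100×140 = 288000.

288000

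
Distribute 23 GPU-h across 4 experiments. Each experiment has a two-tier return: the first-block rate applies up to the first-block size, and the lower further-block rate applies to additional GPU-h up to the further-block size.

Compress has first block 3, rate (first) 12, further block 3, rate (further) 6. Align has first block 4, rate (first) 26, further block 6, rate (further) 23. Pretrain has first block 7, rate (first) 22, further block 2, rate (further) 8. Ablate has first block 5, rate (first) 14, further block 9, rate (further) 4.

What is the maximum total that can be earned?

478

Treat each block as its own option and order by rate: Align/tier1 26 > Align/tier2 23 > Pretrain/tier1 22 > Ablate/tier1 14 > Compress/tier1 12 > Pretrain/tier2 8 > Compress/tier2 6 > Ablate/tier2 4.
Align tier1 at 26: fill all 4 → 19 left.
Align tier2 at 23: fill all 6 → 13 left.
Pretrain tier1 at 22: fill all 7 → 6 left.
Fill Ablate tier1 block (5 at 14) → 1 left.
1 remain; put them into Compress tier1 at 12.
Total = 26×4 + 23×6 + 22×7 + 14×5 + 12×1 = 478.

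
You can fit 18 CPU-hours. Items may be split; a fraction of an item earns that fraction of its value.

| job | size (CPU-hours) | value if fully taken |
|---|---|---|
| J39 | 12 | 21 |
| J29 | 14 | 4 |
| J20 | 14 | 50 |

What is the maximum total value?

57

Best value per unit of size first: J20 50/14≈3.57, J39 21/12≈1.75, J29 4/14≈0.286.
Take all of J20 (14 CPU-hours, value 50) — 4 CPU-hours left.
Fill the last 4 CPU-hours with part of J39: 4/12 of it earns 7.
Total value = 57.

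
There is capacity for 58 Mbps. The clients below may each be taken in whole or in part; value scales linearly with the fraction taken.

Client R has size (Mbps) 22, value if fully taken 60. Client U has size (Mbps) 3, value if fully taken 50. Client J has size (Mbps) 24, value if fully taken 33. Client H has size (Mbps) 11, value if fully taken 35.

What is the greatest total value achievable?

Rank by value-to-size ratio: Client U 50/3≈16.7, Client H 35/11≈3.18, Client R 60/22≈2.73, Client J 33/24≈1.38.
All 3 Mbps of Client U fit (value 50) → 55 remain.
All 11 Mbps of Client H fit (value 35) → 44 remain.
Take all of Client R (22 Mbps, value 60) → 22 Mbps left.
Only 22 Mbps remain; take 22/24 of Client J for value 33×22/24 = 30.25.
Total value = 175.25.

175.25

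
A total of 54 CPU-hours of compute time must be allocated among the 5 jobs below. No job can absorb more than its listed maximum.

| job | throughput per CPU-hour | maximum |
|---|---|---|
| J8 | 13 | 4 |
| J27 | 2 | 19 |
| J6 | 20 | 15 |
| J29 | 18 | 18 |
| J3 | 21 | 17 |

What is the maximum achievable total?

Highest throughput per CPU-hour first: J3 21 > J6 20 > J29 18 > J8 13 > J27 2.
Give J3 17 to hit its cap of 17 ; 37 left.
J6 takes 15 to reach its cap of 15 ; 22 left.
J29 takes 18 to reach its cap of 18 ; 4 left.
J8 takes 4 to reach its cap of 4 ; 0 left.
Total = 13×4 + 20×15 + 18×18 + 21×17 = 1033.

1033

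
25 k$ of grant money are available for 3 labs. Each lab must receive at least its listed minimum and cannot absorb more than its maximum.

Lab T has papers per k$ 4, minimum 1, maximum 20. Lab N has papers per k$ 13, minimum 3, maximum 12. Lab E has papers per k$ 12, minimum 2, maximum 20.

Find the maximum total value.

Meeting every minimum uses 1+3+2 = 6 k$, leaving 19.
Order the labs by papers per k$: Lab N 13 > Lab E 12 > Lab T 4.
Give Lab N 9 more to hit its cap of 12 — 10 left.
Lab E has room for 18 more but only 10 remain, so it gets 12.
Total = 4×1 + 13×12 + 12×12 = 304.

304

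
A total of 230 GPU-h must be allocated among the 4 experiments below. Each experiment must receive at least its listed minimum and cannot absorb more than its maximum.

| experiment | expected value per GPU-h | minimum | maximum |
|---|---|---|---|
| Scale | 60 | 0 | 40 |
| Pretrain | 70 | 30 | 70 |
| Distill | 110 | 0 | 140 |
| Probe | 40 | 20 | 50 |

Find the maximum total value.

21100

Meeting every minimum uses 0+30+0+20 = 50 GPU-h, leaving 180.
Rank by expected value per GPU-h: Distill 110 > Pretrain 70 > Scale 60 > Probe 40.
Distill: +140 to 140 (cap) — 40 left.
Pretrain: +40 to 70 (cap) — 0 left.
Total = 70×70 + 110×140 + 40×20 = 21100.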